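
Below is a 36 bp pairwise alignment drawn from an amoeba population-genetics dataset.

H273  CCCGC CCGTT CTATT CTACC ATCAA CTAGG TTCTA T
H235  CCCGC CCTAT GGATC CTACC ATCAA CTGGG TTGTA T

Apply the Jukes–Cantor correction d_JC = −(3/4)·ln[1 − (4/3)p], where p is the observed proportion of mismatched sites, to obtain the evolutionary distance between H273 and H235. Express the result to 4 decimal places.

0.2251

Mismatches occur at site 8 (G/T), site 9 (T/A), site 11 (C/G), site 12 (T/G), site 15 (T/C), site 28 (A/G), site 33 (C/G).
p = 7/36 = 0.194444.
d = −0.75 · ln(1 − (4/3)·0.194444) = −0.75 · ln(0.740741) = −0.75 · (-0.300104) = 0.2251.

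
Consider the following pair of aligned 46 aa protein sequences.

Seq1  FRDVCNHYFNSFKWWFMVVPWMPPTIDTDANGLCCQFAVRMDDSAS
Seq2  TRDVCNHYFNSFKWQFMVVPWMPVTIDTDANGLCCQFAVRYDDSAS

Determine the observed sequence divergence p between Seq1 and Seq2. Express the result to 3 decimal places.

0.087

Mismatches occur at site 1 (F↔T), site 15 (W↔Q), site 24 (P↔V), site 41 (M↔Y).
There are 4 differences over 46 sites, so p = 4/46 = 0.087.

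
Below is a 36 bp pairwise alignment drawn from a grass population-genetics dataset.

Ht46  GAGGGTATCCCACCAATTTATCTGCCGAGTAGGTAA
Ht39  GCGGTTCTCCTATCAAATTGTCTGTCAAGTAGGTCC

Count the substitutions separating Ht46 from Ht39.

The sequences differ at positions 2 (A/C), 5 (G/T), 7 (A/C), 11 (C/T), 13 (C/T), 17 (T/A), 20 (A/G), 25 (C/T), 27 (G/A), 35 (A/C), 36 (A/C).
That gives 11 mismatches out of 36 aligned sites, so the Hamming distance is 11.

11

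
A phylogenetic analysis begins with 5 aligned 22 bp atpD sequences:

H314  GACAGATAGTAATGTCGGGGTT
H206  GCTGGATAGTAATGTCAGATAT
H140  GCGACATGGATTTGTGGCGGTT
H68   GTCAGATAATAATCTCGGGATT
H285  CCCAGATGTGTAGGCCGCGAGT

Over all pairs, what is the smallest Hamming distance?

Pairwise Hamming distances:
  H314 vs H206: 7
  H314 vs H140: 9
  H314 vs H68: 4
  H314 vs H285: 11
  H206 vs H140: 13
  H206 vs H68: 9
  H206 vs H285: 14
  H140 vs H68: 12
  H140 vs H285: 11
  H68 vs H285: 11
The smallest is 4, between H314 and H68.

4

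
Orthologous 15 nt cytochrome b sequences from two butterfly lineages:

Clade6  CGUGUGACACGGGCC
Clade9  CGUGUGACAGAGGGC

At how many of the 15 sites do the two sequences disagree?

Mismatches occur at site 10 (C/G), site 11 (G/A), site 14 (C/G).
That gives 3 mismatches out of 15 aligned sites, so the Hamming distance is 3.

3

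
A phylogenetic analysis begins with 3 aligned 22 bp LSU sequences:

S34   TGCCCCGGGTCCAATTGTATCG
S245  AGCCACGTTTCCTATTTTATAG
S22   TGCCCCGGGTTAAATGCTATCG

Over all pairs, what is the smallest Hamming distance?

Pairwise Hamming distances:
  S34 vs S245: 7
  S34 vs S22: 4
  S245 vs S22: 10
The smallest is 4, between S34 and S22.

4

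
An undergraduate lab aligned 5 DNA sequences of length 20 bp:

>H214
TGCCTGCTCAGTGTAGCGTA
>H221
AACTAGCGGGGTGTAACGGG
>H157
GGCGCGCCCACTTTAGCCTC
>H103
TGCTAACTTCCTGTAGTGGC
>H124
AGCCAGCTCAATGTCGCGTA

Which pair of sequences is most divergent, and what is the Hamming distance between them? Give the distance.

13

Pairwise Hamming distances:
  H214 vs H221: 10
  H214 vs H157: 8
  H214 vs H103: 9
  H214 vs H124: 4
  H221 vs H157: 13
  H221 vs H103: 10
  H221 vs H124: 10
  H157 vs H103: 11
  H157 vs H124: 9
  H103 vs H124: 10
The largest is 13, between H221 and H157.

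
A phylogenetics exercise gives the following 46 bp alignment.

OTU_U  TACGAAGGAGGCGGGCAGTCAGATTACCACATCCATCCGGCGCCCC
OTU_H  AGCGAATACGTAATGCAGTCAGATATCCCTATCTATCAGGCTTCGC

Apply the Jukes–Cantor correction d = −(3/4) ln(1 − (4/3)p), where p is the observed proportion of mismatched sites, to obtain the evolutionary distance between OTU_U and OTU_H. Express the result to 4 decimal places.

The sequences differ at positions 1 (T/A), 2 (A/G), 7 (G/T), 8 (G/A), 9 (A/C), 11 (G/T), 12 (C/A), 13 (G/A), 14 (G/T), 25 (T/A), 26 (A/T), 29 (A/C), 30 (C/T), 34 (C/T), 38 (C/A), 42 (G/T), 43 (C/T), 45 (C/G).
p = 18/46 = 0.391304.
d = −0.75 · ln(1 − (4/3)·0.391304) = −0.75 · ln(0.478261) = −0.75 · (-0.737599) = 0.5532.

0.5532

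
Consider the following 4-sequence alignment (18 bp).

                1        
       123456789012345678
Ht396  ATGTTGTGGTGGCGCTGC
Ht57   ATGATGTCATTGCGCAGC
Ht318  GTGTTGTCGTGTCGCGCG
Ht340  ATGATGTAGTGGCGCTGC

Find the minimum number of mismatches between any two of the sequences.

2

Pairwise Hamming distances:
  Ht396 vs Ht57: 5
  Ht396 vs Ht318: 6
  Ht396 vs Ht340: 2
  Ht57 vs Ht318: 8
  Ht57 vs Ht340: 4
  Ht318 vs Ht340: 7
The smallest is 2, between Ht396 and Ht340.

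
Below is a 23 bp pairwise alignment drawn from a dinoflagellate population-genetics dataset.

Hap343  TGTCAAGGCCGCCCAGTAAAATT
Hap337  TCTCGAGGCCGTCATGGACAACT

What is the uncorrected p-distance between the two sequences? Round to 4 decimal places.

Differing sites — 2:G/C; 5:A/G; 12:C/T; 14:C/A; 15:A/T; 17:T/G; 19:A/C; 22:T/C.
There are 8 differences over 23 sites, so p = 8/23 = 0.3478.

0.3478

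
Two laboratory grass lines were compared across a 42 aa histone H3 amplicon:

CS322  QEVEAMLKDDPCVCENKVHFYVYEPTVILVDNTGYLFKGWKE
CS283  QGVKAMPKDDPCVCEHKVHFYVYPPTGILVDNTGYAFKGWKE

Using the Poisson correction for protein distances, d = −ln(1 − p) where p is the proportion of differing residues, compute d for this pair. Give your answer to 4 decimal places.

The sequences differ at positions 2 (E/G), 4 (E/K), 7 (L/P), 16 (N/H), 24 (E/P), 27 (V/G), 36 (L/A).
p = 7/42 = 0.166667.
d = −ln(1 − 0.166667) = −ln(0.833333) = 0.1823.

0.1823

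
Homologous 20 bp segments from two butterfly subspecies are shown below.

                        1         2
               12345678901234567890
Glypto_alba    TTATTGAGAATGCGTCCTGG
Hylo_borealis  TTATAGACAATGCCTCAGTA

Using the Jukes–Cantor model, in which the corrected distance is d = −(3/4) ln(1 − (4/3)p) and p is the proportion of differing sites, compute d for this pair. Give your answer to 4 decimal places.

Mismatches occur at site 5 (T/A), site 8 (G/C), site 14 (G/C), site 17 (C/A), site 18 (T/G), site 19 (G/T), site 20 (G/A).
p = 7/20 = 0.350000.
d = −0.75 · ln(1 − (4/3)·0.350000) = −0.75 · ln(0.533333) = −0.75 · (-0.628609) = 0.4715.

0.4715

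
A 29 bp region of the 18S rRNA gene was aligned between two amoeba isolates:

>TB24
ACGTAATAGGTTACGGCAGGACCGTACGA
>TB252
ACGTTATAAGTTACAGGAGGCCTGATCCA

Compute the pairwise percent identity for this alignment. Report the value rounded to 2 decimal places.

Mismatches occur at site 5 (A↔T), site 9 (G↔A), site 15 (G↔A), site 17 (C↔G), site 21 (A↔C), site 23 (C↔T), site 25 (T↔A), site 26 (A↔T), site 28 (G↔C).
20 of the 29 sites match, so the percent identity is 20/29 × 100 = 68.97%.

68.97%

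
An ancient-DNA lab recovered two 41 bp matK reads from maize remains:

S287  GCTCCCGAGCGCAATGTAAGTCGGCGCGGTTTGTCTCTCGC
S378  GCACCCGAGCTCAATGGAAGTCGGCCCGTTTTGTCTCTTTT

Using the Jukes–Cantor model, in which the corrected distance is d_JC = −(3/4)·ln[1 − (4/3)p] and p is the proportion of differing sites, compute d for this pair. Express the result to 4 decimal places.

The sequences differ at positions 3 (T/A), 11 (G/T), 17 (T/G), 26 (G/C), 29 (G/T), 39 (C/T), 40 (G/T), 41 (C/T).
p = 8/41 = 0.195122.
d = −0.75 · ln(1 − (4/3)·0.195122) = −0.75 · ln(0.739837) = −0.75 · (-0.301325) = 0.2260.

0.2260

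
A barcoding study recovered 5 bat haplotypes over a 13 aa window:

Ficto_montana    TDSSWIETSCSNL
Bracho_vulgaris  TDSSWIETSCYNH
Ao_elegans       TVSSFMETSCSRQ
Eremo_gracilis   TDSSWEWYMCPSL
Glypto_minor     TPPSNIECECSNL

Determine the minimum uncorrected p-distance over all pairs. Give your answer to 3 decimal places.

Pairwise Hamming distances:
  Ficto_montana vs Bracho_vulgaris: 2
  Ficto_montana vs Ao_elegans: 5
  Ficto_montana vs Eremo_gracilis: 6
  Ficto_montana vs Glypto_minor: 5
  Bracho_vulgaris vs Ao_elegans: 6
  Bracho_vulgaris vs Eremo_gracilis: 7
  Bracho_vulgaris vs Glypto_minor: 7
  Ao_elegans vs Eremo_gracilis: 9
  Ao_elegans vs Glypto_minor: 8
  Eremo_gracilis vs Glypto_minor: 9
The smallest is 2 mismatches, between Ficto_montana and Bracho_vulgaris; p = 2/13 = 0.154.

0.154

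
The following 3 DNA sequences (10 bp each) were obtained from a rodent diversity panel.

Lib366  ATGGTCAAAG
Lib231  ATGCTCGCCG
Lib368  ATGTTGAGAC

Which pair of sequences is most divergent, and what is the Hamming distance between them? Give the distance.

6

Pairwise Hamming distances:
  Lib366 vs Lib231: 4
  Lib366 vs Lib368: 4
  Lib231 vs Lib368: 6
The largest is 6, between Lib231 and Lib368.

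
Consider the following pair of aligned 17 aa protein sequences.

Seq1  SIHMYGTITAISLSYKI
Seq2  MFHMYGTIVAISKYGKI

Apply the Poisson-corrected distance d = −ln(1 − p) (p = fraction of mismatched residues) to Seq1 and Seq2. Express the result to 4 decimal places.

0.4353

Differing sites — 1:S/M; 2:I/F; 9:T/V; 13:L/K; 14:S/Y; 15:Y/G.
p = 6/17 = 0.352941.
d = −ln(1 − 0.352941) = −ln(0.647059) = 0.4353.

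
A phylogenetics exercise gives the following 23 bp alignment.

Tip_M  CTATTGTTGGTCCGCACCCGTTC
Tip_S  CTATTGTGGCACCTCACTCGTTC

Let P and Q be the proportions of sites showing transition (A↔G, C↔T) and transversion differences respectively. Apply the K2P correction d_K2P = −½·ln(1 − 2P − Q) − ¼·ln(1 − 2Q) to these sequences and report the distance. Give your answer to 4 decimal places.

0.2580

The sequences differ at positions 8 (T/G, transversion), 10 (G/C, transversion), 11 (T/A, transversion), 14 (G/T, transversion), 18 (C/T, transition).
Of the 5 differences, 1 transition and 4 transversions over 23 sites: P = 1/23 = 0.043478, Q = 4/23 = 0.173913.
d = −0.5·ln(0.739131) − 0.25·ln(0.652174) = −0.5·(-0.302280) − 0.25·(-0.427444) = 0.2580.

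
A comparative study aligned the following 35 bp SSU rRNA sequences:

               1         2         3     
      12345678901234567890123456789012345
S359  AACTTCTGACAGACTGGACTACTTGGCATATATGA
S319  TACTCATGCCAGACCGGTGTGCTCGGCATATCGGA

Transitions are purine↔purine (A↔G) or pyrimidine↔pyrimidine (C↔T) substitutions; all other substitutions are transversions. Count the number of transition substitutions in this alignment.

4

Differing sites — 1:A/T (Tv); 5:T/C (Ti); 6:C/A (Tv); 9:A/C (Tv); 15:T/C (Ti); 18:A/T (Tv); 19:C/G (Tv); 21:A/G (Ti); 24:T/C (Ti); 32:A/C (Tv); 33:T/G (Tv).
Of the 11 differences, 4 transitions and 7 transversions, so the answer is 4.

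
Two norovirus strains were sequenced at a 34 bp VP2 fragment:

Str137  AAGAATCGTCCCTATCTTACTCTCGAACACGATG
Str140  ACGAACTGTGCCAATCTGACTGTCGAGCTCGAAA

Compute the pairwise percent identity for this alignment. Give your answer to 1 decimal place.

The sequences differ at positions 2 (A/C), 6 (T/C), 7 (C/T), 10 (C/G), 13 (T/A), 18 (T/G), 22 (C/G), 27 (A/G), 29 (A/T), 33 (T/A), 34 (G/A).
23 of the 34 sites match, so the percent identity is 23/34 × 100 = 67.6%.

67.6%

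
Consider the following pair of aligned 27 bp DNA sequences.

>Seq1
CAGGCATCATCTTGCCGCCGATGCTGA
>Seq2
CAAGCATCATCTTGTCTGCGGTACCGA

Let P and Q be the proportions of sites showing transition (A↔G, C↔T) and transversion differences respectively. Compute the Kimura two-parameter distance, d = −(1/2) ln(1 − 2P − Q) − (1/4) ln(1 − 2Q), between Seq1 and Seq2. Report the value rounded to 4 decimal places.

0.3340

Differing sites — 3:G/A (Ti); 15:C/T (Ti); 17:G/T (Tv); 18:C/G (Tv); 21:A/G (Ti); 23:G/A (Ti); 25:T/C (Ti).
Of the 7 differences, 5 transitions and 2 transversions over 27 sites: P = 5/27 = 0.185185, Q = 2/27 = 0.074074.
d = −0.5·ln(0.555556) − 0.25·ln(0.851852) = −0.5·(-0.587786) − 0.25·(-0.160342) = 0.3340.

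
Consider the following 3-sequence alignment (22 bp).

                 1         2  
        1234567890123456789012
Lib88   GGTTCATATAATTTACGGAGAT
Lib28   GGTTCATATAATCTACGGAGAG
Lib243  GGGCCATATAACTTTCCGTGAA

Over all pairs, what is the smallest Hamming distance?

Pairwise Hamming distances:
  Lib88 vs Lib28: 2
  Lib88 vs Lib243: 7
  Lib28 vs Lib243: 8
The smallest is 2, between Lib88 and Lib28.

2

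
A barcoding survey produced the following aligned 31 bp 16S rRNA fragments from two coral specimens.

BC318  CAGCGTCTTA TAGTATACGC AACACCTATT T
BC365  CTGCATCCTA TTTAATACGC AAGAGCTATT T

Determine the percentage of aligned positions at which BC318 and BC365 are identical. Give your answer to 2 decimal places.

The sequences differ at positions 2 (A/T), 5 (G/A), 8 (T/C), 12 (A/T), 13 (G/T), 14 (T/A), 23 (C/G), 25 (C/G).
23 of the 31 sites match, so the percent identity is 23/31 × 100 = 74.19%.

74.19%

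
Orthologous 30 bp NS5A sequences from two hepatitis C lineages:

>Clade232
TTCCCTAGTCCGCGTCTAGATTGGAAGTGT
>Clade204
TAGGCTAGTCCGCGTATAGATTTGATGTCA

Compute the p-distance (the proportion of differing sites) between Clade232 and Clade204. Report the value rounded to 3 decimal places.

0.267

Mismatches occur at site 2 (T↔A), site 3 (C↔G), site 4 (C↔G), site 16 (C↔A), site 23 (G↔T), site 26 (A↔T), site 29 (G↔C), site 30 (T↔A).
There are 8 differences over 30 sites, so p = 8/30 = 0.267.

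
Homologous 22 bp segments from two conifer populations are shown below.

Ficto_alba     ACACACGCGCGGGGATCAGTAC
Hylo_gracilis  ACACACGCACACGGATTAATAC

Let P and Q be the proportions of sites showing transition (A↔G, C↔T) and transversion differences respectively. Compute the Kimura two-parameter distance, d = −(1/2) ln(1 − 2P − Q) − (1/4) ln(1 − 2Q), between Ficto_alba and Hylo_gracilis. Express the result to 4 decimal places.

0.2869

Mismatches occur at site 9 (G→A, transition), site 11 (G→A, transition), site 12 (G→C, transversion), site 17 (C→T, transition), site 19 (G→A, transition).
Of the 5 differences, 4 transitions and 1 transversion over 22 sites: P = 4/22 = 0.181818, Q = 1/22 = 0.045455.
d = −0.5·ln(0.590909) − 0.25·ln(0.909090) = −0.5·(-0.526093) − 0.25·(-0.095311) = 0.2869.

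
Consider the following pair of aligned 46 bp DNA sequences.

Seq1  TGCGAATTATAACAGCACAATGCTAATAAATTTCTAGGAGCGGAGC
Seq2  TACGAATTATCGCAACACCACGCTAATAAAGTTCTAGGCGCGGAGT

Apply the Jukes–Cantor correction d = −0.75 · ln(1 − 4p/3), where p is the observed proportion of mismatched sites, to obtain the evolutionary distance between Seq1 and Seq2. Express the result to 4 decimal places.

Mismatches occur at site 2 (G↔A), site 11 (A↔C), site 12 (A↔G), site 15 (G↔A), site 19 (A↔C), site 21 (T↔C), site 31 (T↔G), site 39 (A↔C), site 46 (C↔T).
p = 9/46 = 0.195652.
d = −0.75 · ln(1 − (4/3)·0.195652) = −0.75 · ln(0.739131) = −0.75 · (-0.302280) = 0.2267.

0.2267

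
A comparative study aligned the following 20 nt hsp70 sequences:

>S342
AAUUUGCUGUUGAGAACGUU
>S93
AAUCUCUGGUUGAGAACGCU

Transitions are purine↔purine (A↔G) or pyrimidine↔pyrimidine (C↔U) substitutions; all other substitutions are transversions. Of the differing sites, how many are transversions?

2

Differing sites — 4:U/C (Ti); 6:G/C (Tv); 7:C/U (Ti); 8:U/G (Tv); 19:U/C (Ti).
Of the 5 differences, 3 transitions and 2 transversions, so the answer is 2.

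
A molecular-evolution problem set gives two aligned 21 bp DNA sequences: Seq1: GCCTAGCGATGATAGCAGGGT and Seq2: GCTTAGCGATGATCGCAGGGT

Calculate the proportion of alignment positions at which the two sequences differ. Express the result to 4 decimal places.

0.0952

The sequences differ at positions 3 (C/T), 14 (A/C).
There are 2 differences over 21 sites, so p = 2/21 = 0.0952.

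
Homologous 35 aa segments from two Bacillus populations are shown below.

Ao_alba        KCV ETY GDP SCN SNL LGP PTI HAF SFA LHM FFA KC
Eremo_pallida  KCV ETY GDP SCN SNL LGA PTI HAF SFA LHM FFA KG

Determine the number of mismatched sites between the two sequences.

2

Differing sites — 18:P/A; 35:C/G.
That gives 2 mismatches out of 35 aligned sites, so the Hamming distance is 2.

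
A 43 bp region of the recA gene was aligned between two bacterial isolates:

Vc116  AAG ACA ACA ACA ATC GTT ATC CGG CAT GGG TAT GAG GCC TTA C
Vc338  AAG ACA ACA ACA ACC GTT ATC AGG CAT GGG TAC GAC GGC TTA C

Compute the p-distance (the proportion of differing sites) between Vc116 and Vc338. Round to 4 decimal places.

Mismatches occur at site 14 (T/C), site 22 (C/A), site 33 (T/C), site 36 (G/C), site 38 (C/G).
There are 5 differences over 43 sites, so p = 5/43 = 0.1163.

0.1163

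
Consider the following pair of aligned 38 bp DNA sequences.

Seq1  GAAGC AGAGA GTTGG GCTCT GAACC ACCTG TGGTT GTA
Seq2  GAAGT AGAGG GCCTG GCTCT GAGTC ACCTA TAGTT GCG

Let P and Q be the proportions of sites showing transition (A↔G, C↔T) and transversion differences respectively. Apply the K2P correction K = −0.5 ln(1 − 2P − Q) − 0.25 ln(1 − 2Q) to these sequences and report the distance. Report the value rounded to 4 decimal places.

0.4157

Differing sites — 5:C/T (Ti); 10:A/G (Ti); 12:T/C (Ti); 13:T/C (Ti); 14:G/T (Tv); 23:A/G (Ti); 24:C/T (Ti); 30:G/A (Ti); 32:G/A (Ti); 37:T/C (Ti); 38:A/G (Ti).
Of the 11 differences, 10 transitions and 1 transversion over 38 sites: P = 10/38 = 0.263158, Q = 1/38 = 0.026316.
d = −0.5·ln(0.447368) − 0.25·ln(0.947368) = −0.5·(-0.804374) − 0.25·(-0.054068) = 0.4157.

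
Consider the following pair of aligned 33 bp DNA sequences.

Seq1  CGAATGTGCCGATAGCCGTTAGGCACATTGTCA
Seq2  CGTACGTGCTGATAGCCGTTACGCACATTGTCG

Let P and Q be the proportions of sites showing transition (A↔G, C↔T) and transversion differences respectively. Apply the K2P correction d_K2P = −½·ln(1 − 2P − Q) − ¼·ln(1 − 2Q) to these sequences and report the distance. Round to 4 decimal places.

Mismatches occur at site 3 (A→T, transversion), site 5 (T→C, transition), site 10 (C→T, transition), site 22 (G→C, transversion), site 33 (A→G, transition).
Of the 5 differences, 3 transitions and 2 transversions over 33 sites: P = 3/33 = 0.090909, Q = 2/33 = 0.060606.
d = −0.5·ln(0.757576) − 0.25·ln(0.878788) = −0.5·(-0.277631) − 0.25·(-0.129212) = 0.1711.

0.1711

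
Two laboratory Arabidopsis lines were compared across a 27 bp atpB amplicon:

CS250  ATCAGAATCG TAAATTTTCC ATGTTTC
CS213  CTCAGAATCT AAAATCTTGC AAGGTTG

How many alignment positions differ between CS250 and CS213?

8

Mismatches occur at site 1 (A/C), site 10 (G/T), site 11 (T/A), site 16 (T/C), site 19 (C/G), site 22 (T/A), site 24 (T/G), site 27 (C/G).
That gives 8 mismatches out of 27 aligned sites, so the Hamming distance is 8.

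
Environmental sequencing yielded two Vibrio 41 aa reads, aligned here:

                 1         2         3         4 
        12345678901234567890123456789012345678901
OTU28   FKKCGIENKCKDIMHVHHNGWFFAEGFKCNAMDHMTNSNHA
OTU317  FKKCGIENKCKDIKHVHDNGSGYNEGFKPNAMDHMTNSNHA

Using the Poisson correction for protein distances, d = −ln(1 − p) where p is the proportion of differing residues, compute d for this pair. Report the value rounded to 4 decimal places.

Mismatches occur at site 14 (M/K), site 18 (H/D), site 21 (W/S), site 22 (F/G), site 23 (F/Y), site 24 (A/N), site 29 (C/P).
p = 7/41 = 0.170732.
d = −ln(1 − 0.170732) = −ln(0.829268) = 0.1872.

0.1872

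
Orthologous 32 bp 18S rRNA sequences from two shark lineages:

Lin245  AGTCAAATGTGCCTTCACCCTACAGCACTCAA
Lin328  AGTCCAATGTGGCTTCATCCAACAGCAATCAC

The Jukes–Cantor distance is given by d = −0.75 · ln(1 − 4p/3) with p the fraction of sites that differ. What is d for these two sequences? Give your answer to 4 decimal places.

The sequences differ at positions 5 (A/C), 12 (C/G), 18 (C/T), 21 (T/A), 28 (C/A), 32 (A/C).
p = 6/32 = 0.187500.
d = −0.75 · ln(1 − (4/3)·0.187500) = −0.75 · ln(0.750000) = −0.75 · (-0.287682) = 0.2158.

0.2158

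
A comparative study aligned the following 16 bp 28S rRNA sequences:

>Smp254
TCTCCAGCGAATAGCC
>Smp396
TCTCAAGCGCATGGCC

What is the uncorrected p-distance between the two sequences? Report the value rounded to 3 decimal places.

Differing sites — 5:C/A; 10:A/C; 13:A/G.
There are 3 differences over 16 sites, so p = 3/16 = 0.188.

0.188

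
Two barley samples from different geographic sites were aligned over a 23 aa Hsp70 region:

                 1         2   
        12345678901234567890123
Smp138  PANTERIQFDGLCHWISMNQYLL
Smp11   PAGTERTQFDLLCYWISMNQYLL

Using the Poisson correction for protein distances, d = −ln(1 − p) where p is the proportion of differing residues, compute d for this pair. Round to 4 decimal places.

0.1911

The sequences differ at positions 3 (N/G), 7 (I/T), 11 (G/L), 14 (H/Y).
p = 4/23 = 0.173913.
d = −ln(1 − 0.173913) = −ln(0.826087) = 0.1911.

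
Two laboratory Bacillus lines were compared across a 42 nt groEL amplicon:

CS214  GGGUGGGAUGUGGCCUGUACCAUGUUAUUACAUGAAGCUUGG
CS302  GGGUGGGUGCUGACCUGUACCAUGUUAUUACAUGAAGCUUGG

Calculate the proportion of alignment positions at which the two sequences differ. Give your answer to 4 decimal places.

0.0952

Differing sites — 8:A/U; 9:U/G; 10:G/C; 13:G/A.
There are 4 differences over 42 sites, so p = 4/42 = 0.0952.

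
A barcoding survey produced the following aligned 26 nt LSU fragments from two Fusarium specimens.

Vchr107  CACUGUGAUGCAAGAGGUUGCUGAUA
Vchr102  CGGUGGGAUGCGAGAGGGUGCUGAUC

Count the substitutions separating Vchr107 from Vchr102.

The sequences differ at positions 2 (A/G), 3 (C/G), 6 (U/G), 12 (A/G), 18 (U/G), 26 (A/C).
That gives 6 mismatches out of 26 aligned sites, so the Hamming distance is 6.

6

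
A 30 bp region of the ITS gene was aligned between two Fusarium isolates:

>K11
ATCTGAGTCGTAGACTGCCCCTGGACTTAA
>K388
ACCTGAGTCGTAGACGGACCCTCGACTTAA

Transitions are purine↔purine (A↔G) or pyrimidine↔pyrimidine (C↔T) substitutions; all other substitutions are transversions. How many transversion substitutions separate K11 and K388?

3

Differing sites — 2:T/C (Ti); 16:T/G (Tv); 18:C/A (Tv); 23:G/C (Tv).
Of the 4 differences, 1 transition and 3 transversions, so the answer is 3.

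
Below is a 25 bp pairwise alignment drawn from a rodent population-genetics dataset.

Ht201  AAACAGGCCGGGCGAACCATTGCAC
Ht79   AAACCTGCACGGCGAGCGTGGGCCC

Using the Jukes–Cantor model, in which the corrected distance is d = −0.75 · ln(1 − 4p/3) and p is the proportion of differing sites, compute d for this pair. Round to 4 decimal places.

Differing sites — 5:A/C; 6:G/T; 9:C/A; 10:G/C; 16:A/G; 18:C/G; 19:A/T; 20:T/G; 21:T/G; 24:A/C.
p = 10/25 = 0.400000.
d = −0.75 · ln(1 − (4/3)·0.400000) = −0.75 · ln(0.466667) = −0.75 · (-0.762139) = 0.5716.

0.5716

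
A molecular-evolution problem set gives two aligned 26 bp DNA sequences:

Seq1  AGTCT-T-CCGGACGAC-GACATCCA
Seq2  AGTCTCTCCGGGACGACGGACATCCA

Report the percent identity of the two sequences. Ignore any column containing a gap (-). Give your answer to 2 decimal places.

Excluding the 3 gap columns leaves 23 comparable sites.
Differing sites — 10:C/G.
22 of the 23 comparable sites match, so the percent identity is 22/23 × 100 = 95.65%.

95.65%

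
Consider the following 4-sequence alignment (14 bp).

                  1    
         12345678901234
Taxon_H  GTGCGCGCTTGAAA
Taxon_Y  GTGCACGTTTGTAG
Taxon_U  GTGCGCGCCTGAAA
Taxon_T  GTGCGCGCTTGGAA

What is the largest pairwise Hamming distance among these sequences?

5

Pairwise Hamming distances:
  Taxon_H vs Taxon_Y: 4
  Taxon_H vs Taxon_U: 1
  Taxon_H vs Taxon_T: 1
  Taxon_Y vs Taxon_U: 5
  Taxon_Y vs Taxon_T: 4
  Taxon_U vs Taxon_T: 2
The largest is 5, between Taxon_Y and Taxon_U.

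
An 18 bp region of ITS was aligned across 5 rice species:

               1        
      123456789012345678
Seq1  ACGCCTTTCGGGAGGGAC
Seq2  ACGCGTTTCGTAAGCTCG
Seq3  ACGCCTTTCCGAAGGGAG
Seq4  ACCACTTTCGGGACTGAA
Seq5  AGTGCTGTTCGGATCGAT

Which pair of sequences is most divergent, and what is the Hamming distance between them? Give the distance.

Pairwise Hamming distances:
  Seq1 vs Seq2: 7
  Seq1 vs Seq3: 3
  Seq1 vs Seq4: 5
  Seq1 vs Seq5: 9
  Seq2 vs Seq3: 6
  Seq2 vs Seq4: 10
  Seq2 vs Seq5: 13
  Seq3 vs Seq4: 7
  Seq3 vs Seq5: 9
  Seq4 vs Seq5: 9
The largest is 13, between Seq2 and Seq5.

13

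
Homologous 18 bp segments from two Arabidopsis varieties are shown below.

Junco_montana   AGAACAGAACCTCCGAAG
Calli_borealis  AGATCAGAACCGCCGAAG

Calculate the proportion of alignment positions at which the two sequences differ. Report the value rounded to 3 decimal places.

0.111

Mismatches occur at site 4 (A→T), site 12 (T→G).
There are 2 differences over 18 sites, so p = 2/18 = 0.111.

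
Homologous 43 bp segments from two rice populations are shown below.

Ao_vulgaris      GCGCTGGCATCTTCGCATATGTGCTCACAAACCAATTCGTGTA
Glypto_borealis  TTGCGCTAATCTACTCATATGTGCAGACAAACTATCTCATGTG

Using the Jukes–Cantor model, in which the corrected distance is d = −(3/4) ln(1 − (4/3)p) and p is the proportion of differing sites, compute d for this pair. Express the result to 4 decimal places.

The sequences differ at positions 1 (G/T), 2 (C/T), 5 (T/G), 6 (G/C), 7 (G/T), 8 (C/A), 13 (T/A), 15 (G/T), 25 (T/A), 26 (C/G), 33 (C/T), 35 (A/T), 36 (T/C), 39 (G/A), 43 (A/G).
p = 15/43 = 0.348837.
d = −0.75 · ln(1 − (4/3)·0.348837) = −0.75 · ln(0.534884) = −0.75 · (-0.625705) = 0.4693.

0.4693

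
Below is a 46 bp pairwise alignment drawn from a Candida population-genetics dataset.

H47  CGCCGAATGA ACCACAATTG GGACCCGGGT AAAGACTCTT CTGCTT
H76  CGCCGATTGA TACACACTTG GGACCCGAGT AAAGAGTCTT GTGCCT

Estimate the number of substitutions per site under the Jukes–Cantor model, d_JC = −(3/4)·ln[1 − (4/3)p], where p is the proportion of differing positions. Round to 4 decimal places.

0.1979

Mismatches occur at site 7 (A↔T), site 11 (A↔T), site 12 (C↔A), site 17 (A↔C), site 28 (G↔A), site 36 (C↔G), site 41 (C↔G), site 45 (T↔C).
p = 8/46 = 0.173913.
d = −0.75 · ln(1 − (4/3)·0.173913) = −0.75 · ln(0.768116) = −0.75 · (-0.263815) = 0.1979.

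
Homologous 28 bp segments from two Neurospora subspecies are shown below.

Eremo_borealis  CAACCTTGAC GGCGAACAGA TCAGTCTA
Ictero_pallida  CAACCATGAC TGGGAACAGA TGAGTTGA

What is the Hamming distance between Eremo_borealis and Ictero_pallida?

6

Mismatches occur at site 6 (T↔A), site 11 (G↔T), site 13 (C↔G), site 22 (C↔G), site 26 (C↔T), site 27 (T↔G).
That gives 6 mismatches out of 28 aligned sites, so the Hamming distance is 6.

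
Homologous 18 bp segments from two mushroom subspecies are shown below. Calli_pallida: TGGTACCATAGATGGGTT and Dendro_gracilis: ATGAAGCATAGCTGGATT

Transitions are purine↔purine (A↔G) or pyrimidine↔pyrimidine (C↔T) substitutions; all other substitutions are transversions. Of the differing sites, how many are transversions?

Mismatches occur at site 1 (T→A, transversion), site 2 (G→T, transversion), site 4 (T→A, transversion), site 6 (C→G, transversion), site 12 (A→C, transversion), site 16 (G→A, transition).
Of the 6 differences, 1 transition and 5 transversions, so the answer is 5.

5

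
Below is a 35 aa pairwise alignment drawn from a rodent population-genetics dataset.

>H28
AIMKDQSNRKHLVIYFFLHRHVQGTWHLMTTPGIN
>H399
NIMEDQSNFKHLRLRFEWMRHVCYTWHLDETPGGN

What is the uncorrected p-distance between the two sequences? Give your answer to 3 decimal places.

The sequences differ at positions 1 (A/N), 4 (K/E), 9 (R/F), 13 (V/R), 14 (I/L), 15 (Y/R), 17 (F/E), 18 (L/W), 19 (H/M), 23 (Q/C), 24 (G/Y), 29 (M/D), 30 (T/E), 34 (I/G).
There are 14 differences over 35 sites, so p = 14/35 = 0.400.

0.400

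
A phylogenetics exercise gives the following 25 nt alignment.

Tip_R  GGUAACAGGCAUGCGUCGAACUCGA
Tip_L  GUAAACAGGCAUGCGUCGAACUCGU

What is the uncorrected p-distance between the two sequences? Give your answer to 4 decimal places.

Mismatches occur at site 2 (G↔U), site 3 (U↔A), site 25 (A↔U).
There are 3 differences over 25 sites, so p = 3/25 = 0.1200.

0.1200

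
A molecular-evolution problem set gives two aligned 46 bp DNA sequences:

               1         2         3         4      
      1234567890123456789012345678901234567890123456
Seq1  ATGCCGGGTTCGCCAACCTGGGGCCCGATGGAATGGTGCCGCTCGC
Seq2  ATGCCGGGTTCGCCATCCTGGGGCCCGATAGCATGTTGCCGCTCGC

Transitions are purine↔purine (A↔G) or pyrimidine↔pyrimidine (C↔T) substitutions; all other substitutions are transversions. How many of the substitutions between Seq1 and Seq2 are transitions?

Mismatches occur at site 16 (A→T, transversion), site 30 (G→A, transition), site 32 (A→C, transversion), site 36 (G→T, transversion).
Of the 4 differences, 1 transition and 3 transversions, so the answer is 1.

1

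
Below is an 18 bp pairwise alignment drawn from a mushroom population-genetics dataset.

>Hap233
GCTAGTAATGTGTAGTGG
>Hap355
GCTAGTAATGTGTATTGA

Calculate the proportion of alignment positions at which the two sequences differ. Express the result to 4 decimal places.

The sequences differ at positions 15 (G/T), 18 (G/A).
There are 2 differences over 18 sites, so p = 2/18 = 0.1111.

0.1111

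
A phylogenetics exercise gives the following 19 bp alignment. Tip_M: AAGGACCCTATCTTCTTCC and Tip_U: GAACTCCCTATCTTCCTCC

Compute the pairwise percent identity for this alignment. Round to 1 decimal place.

73.7%

Mismatches occur at site 1 (A→G), site 3 (G→A), site 4 (G→C), site 5 (A→T), site 16 (T→C).
14 of the 19 sites match, so the percent identity is 14/19 × 100 = 73.7%.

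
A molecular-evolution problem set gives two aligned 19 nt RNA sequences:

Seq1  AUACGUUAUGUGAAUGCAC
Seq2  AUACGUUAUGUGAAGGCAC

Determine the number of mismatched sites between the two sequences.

A single mismatch occurs at site 15 (U→G).
That gives 1 mismatch out of 19 aligned sites, so the Hamming distance is 1.

1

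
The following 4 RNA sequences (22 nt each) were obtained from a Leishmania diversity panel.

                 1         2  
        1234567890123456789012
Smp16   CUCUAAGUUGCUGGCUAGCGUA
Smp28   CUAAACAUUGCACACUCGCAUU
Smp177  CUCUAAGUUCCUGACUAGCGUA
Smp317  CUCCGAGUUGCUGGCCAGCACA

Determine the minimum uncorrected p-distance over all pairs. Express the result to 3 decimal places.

Pairwise Hamming distances:
  Smp16 vs Smp28: 10
  Smp16 vs Smp177: 2
  Smp16 vs Smp317: 5
  Smp28 vs Smp177: 10
  Smp28 vs Smp317: 12
  Smp177 vs Smp317: 7
The smallest is 2 mismatches, between Smp16 and Smp177; p = 2/22 = 0.091.

0.091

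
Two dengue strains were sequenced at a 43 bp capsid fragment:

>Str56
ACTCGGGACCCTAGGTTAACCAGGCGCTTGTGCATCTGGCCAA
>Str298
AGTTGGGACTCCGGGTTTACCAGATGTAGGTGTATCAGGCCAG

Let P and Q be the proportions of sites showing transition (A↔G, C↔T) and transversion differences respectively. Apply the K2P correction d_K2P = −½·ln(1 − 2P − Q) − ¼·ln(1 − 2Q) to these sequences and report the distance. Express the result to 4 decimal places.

Mismatches occur at site 2 (C↔G, transversion), site 4 (C↔T, transition), site 10 (C↔T, transition), site 12 (T↔C, transition), site 13 (A↔G, transition), site 18 (A↔T, transversion), site 24 (G↔A, transition), site 25 (C↔T, transition), site 27 (C↔T, transition), site 28 (T↔A, transversion), site 29 (T↔G, transversion), site 33 (C↔T, transition), site 37 (T↔A, transversion), site 43 (A↔G, transition).
Of the 14 differences, 9 transitions and 5 transversions over 43 sites: P = 9/43 = 0.209302, Q = 5/43 = 0.116279.
d = −0.5·ln(0.465117) − 0.25·ln(0.767442) = −0.5·(-0.765466) − 0.25·(-0.264692) = 0.4489.

0.4489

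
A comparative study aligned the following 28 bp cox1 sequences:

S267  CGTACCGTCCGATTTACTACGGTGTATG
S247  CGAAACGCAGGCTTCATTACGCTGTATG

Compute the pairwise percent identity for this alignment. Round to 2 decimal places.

67.86%

Mismatches occur at site 3 (T/A), site 5 (C/A), site 8 (T/C), site 9 (C/A), site 10 (C/G), site 12 (A/C), site 15 (T/C), site 17 (C/T), site 22 (G/C).
19 of the 28 sites match, so the percent identity is 19/28 × 100 = 67.86%.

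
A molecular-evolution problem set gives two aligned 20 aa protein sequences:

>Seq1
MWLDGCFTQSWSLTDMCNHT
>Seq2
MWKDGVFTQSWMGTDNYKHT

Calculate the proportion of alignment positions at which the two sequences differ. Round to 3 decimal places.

0.350

The sequences differ at positions 3 (L/K), 6 (C/V), 12 (S/M), 13 (L/G), 16 (M/N), 17 (C/Y), 18 (N/K).
There are 7 differences over 20 sites, so p = 7/20 = 0.350.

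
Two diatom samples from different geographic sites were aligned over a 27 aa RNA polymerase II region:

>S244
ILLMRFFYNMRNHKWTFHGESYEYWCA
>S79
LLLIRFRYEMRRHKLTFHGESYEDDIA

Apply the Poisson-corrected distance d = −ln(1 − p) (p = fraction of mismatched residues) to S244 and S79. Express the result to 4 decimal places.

0.4055

Mismatches occur at site 1 (I/L), site 4 (M/I), site 7 (F/R), site 9 (N/E), site 12 (N/R), site 15 (W/L), site 24 (Y/D), site 25 (W/D), site 26 (C/I).
p = 9/27 = 0.333333.
d = −ln(1 − 0.333333) = −ln(0.666667) = 0.4055.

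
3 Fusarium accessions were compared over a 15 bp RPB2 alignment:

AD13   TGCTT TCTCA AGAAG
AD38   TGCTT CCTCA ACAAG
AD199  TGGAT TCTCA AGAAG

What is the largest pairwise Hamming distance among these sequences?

Pairwise Hamming distances:
  AD13 vs AD38: 2
  AD13 vs AD199: 2
  AD38 vs AD199: 4
The largest is 4, between AD38 and AD199.

4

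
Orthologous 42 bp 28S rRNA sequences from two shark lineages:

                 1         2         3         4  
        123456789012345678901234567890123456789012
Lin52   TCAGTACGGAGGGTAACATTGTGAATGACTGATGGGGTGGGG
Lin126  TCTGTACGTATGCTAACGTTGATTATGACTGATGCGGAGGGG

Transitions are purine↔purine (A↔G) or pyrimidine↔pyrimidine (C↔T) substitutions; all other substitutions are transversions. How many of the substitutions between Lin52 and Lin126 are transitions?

Mismatches occur at site 3 (A→T, transversion), site 9 (G→T, transversion), site 11 (G→T, transversion), site 13 (G→C, transversion), site 18 (A→G, transition), site 22 (T→A, transversion), site 23 (G→T, transversion), site 24 (A→T, transversion), site 35 (G→C, transversion), site 38 (T→A, transversion).
Of the 10 differences, 1 transition and 9 transversions, so the answer is 1.

1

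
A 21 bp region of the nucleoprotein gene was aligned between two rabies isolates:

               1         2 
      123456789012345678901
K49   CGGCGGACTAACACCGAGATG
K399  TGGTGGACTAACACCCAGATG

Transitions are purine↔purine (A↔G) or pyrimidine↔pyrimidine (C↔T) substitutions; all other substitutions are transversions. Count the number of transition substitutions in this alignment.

Differing sites — 1:C/T (Ti); 4:C/T (Ti); 16:G/C (Tv).
Of the 3 differences, 2 transitions and 1 transversion, so the answer is 2.

2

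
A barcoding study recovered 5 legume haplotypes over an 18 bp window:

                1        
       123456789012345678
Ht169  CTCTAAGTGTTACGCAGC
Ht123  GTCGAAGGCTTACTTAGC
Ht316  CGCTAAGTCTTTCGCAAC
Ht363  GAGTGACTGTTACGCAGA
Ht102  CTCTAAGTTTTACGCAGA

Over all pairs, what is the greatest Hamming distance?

10

Pairwise Hamming distances:
  Ht169 vs Ht123: 6
  Ht169 vs Ht316: 4
  Ht169 vs Ht363: 6
  Ht169 vs Ht102: 2
  Ht123 vs Ht316: 8
  Ht123 vs Ht363: 10
  Ht123 vs Ht102: 7
  Ht316 vs Ht363: 9
  Ht316 vs Ht102: 5
  Ht363 vs Ht102: 6
The largest is 10, between Ht123 and Ht363.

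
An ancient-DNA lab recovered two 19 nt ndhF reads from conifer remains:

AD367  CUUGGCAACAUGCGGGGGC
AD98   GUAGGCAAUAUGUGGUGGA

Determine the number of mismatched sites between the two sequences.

6

Differing sites — 1:C/G; 3:U/A; 9:C/U; 13:C/U; 16:G/U; 19:C/A.
That gives 6 mismatches out of 19 aligned sites, so the Hamming distance is 6.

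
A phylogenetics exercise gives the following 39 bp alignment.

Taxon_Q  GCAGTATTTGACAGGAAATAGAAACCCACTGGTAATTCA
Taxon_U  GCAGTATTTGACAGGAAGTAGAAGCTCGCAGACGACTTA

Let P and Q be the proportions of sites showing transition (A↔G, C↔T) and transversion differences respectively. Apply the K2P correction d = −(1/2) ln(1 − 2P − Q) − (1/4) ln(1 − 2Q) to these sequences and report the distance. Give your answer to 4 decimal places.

0.3471

Mismatches occur at site 18 (A/G, transition), site 24 (A/G, transition), site 26 (C/T, transition), site 28 (A/G, transition), site 30 (T/A, transversion), site 32 (G/A, transition), site 33 (T/C, transition), site 34 (A/G, transition), site 36 (T/C, transition), site 38 (C/T, transition).
Of the 10 differences, 9 transitions and 1 transversion over 39 sites: P = 9/39 = 0.230769, Q = 1/39 = 0.025641.
d = −0.5·ln(0.512821) − 0.25·ln(0.948718) = −0.5·(-0.667828) − 0.25·(-0.052644) = 0.3471.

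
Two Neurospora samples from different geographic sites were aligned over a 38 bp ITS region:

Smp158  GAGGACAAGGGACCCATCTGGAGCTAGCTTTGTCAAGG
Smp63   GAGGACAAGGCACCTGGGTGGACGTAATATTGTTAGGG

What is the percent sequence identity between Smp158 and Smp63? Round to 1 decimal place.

Mismatches occur at site 11 (G↔C), site 15 (C↔T), site 16 (A↔G), site 17 (T↔G), site 18 (C↔G), site 23 (G↔C), site 24 (C↔G), site 27 (G↔A), site 28 (C↔T), site 29 (T↔A), site 34 (C↔T), site 36 (A↔G).
26 of the 38 sites match, so the percent identity is 26/38 × 100 = 68.4%.

68.4%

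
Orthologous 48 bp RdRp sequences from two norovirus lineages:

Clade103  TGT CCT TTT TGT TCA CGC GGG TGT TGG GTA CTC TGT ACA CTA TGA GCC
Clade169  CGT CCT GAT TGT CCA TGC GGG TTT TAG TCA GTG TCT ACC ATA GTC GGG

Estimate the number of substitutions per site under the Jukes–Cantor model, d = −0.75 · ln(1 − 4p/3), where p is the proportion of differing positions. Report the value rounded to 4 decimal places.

0.5627

Mismatches occur at site 1 (T/C), site 7 (T/G), site 8 (T/A), site 13 (T/C), site 16 (C/T), site 23 (G/T), site 26 (G/A), site 28 (G/T), site 29 (T/C), site 31 (C/G), site 33 (C/G), site 35 (G/C), site 39 (A/C), site 40 (C/A), site 43 (T/G), site 44 (G/T), site 45 (A/C), site 47 (C/G), site 48 (C/G).
p = 19/48 = 0.395833.
d = −0.75 · ln(1 − (4/3)·0.395833) = −0.75 · ln(0.472223) = −0.75 · (-0.750304) = 0.5627.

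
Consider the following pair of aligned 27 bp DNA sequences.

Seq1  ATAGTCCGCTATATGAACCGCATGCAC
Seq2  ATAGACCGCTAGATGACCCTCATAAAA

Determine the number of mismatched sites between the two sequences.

7

The sequences differ at positions 5 (T/A), 12 (T/G), 17 (A/C), 20 (G/T), 24 (G/A), 25 (C/A), 27 (C/A).
That gives 7 mismatches out of 27 aligned sites, so the Hamming distance is 7.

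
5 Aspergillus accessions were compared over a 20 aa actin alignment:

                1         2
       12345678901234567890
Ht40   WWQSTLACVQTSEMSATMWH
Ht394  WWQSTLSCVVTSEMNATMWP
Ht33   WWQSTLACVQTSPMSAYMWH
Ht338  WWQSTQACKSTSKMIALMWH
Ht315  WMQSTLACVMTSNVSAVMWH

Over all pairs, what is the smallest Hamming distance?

2

Pairwise Hamming distances:
  Ht40 vs Ht394: 4
  Ht40 vs Ht33: 2
  Ht40 vs Ht338: 6
  Ht40 vs Ht315: 5
  Ht394 vs Ht33: 6
  Ht394 vs Ht338: 8
  Ht394 vs Ht315: 8
  Ht33 vs Ht338: 6
  Ht33 vs Ht315: 5
  Ht338 vs Ht315: 8
The smallest is 2, between Ht40 and Ht33.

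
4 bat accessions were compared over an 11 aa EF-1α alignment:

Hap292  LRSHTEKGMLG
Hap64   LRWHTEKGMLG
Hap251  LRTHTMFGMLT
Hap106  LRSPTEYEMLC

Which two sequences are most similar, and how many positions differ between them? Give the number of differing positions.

1

Pairwise Hamming distances:
  Hap292 vs Hap64: 1
  Hap292 vs Hap251: 4
  Hap292 vs Hap106: 4
  Hap64 vs Hap251: 4
  Hap64 vs Hap106: 5
  Hap251 vs Hap106: 6
The smallest is 1, between Hap292 and Hap64.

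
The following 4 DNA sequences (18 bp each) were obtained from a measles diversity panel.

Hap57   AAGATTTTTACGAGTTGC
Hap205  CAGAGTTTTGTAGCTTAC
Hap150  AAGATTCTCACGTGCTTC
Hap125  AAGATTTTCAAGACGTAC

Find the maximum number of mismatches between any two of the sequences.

11

Pairwise Hamming distances:
  Hap57 vs Hap205: 8
  Hap57 vs Hap150: 5
  Hap57 vs Hap125: 5
  Hap205 vs Hap150: 11
  Hap205 vs Hap125: 8
  Hap150 vs Hap125: 6
The largest is 11, between Hap205 and Hap150.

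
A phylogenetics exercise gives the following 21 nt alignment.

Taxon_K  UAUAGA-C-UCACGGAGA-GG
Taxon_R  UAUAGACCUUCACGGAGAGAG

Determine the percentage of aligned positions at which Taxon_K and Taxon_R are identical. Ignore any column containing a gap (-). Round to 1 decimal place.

94.4%

Excluding the 3 gap columns leaves 18 comparable sites.
Differing sites — 20:G/A.
17 of the 18 comparable sites match, so the percent identity is 17/18 × 100 = 94.4%.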